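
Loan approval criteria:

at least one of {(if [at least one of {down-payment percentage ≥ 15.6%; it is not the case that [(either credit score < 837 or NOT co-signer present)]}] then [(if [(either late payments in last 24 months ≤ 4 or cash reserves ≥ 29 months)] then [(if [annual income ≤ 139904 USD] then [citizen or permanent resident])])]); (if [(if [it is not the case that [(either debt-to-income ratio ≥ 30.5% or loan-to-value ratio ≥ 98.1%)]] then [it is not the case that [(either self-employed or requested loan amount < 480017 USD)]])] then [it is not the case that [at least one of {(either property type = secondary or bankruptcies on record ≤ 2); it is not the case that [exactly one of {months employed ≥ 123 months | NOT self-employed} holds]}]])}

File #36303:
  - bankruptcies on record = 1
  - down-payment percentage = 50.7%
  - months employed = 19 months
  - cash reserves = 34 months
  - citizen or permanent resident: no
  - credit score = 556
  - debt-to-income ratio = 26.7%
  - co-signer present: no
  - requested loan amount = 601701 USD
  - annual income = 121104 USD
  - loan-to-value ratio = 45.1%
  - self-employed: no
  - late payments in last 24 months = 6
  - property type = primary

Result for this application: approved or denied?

Denied

Atomic conditions:
  down-payment percentage ≥ 15.6%: 50.7 ≥ 15.6 is true
  credit score < 837: 556 < 837 is true
  NOT co-signer present: no → true
  late payments in last 24 months ≤ 4: 6 ≤ 4 is false
  cash reserves ≥ 29 months: 34 ≥ 29 is true
  annual income ≤ 139904 USD: 121104 ≤ 139904 is true
  citizen or permanent resident: no → false
  debt-to-income ratio ≥ 30.5%: 26.7 ≥ 30.5 is false
  loan-to-value ratio ≥ 98.1%: 45.1 ≥ 98.1 is false
  self-employed: no → false
  requested loan amount < 480017 USD: 601701 < 480017 is false
  property type = secondary: primary == secondary is false
  bankruptcies on record ≤ 2: 1 ≤ 2 is true
  months employed ≥ 123 months: 19 ≥ 123 is false
  NOT self-employed: no → true
Combine:
[1.1.2.1] true OR true = true
[1.1.2] NOT true = false
[1.1] true OR false = true
[1.2.1] false OR true = true
[1.2.2] true → false = false
[1.2] true → false = false
[1] true → false = false
[2.1.1.1] false OR false = false
[2.1.1] NOT false = true
[2.1.2.1] false OR false = false
[2.1.2] NOT false = true
[2.1] true → true = true
[2.2.1.1] false OR true = true
[2.2.1.2.1] exactly-one(false, true) = true
[2.2.1.2] NOT true = false
[2.2.1] true OR false = true
[2.2] NOT true = false
[2] true → false = false
[root] false OR false = false
Overall: false → denied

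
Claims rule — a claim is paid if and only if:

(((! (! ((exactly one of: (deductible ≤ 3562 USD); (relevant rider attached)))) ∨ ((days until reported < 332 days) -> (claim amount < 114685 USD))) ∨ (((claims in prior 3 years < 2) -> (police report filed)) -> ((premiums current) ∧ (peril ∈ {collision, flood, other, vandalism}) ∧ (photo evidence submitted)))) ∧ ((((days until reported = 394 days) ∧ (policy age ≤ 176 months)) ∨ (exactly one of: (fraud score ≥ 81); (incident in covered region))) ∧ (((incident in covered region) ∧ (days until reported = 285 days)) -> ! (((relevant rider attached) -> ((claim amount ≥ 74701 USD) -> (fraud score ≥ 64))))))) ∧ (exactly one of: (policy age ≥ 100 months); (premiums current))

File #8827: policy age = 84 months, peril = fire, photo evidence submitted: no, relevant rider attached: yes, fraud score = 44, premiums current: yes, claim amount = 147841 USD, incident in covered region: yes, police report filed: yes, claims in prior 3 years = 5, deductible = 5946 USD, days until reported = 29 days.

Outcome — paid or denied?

Paid

Atomic conditions:
  deductible ≤ 3562 USD: 5946 ≤ 3562 is false
  relevant rider attached: yes → true
  days until reported < 332 days: 29 < 332 is true
  claim amount < 114685 USD: 147841 < 114685 is false
  claims in prior 3 years < 2: 5 < 2 is false
  police report filed: yes → true
  premiums current: yes → true
  peril ∈ {collision, flood, other, vandalism}: fire is not in the set → false
  photo evidence submitted: no → false
  days until reported = 394 days: 29 == 394 is false
  policy age ≤ 176 months: 84 ≤ 176 is true
  fraud score ≥ 81: 44 ≥ 81 is false
  incident in covered region: yes → true
  days until reported = 285 days: 29 == 285 is false
  claim amount ≥ 74701 USD: 147841 ≥ 74701 is true
  fraud score ≥ 64: 44 ≥ 64 is false
  policy age ≥ 100 months: 84 ≥ 100 is false
Combine:
[1.1.1.1.1.1] exactly-one(false, true) = true
[1.1.1.1.1] NOT true = false
[1.1.1.1] NOT false = true
[1.1.1.2] true → false = false
[1.1.1] true OR false = true
[1.1.2.1] false → true (antecedent false ⇒ implication holds) = true
[1.1.2.2] true AND false AND false = false
[1.1.2] true → false = false
[1.1] true OR false = true
[1.2.1.1] false AND true = false
[1.2.1.2] exactly-one(false, true) = true
[1.2.1] false OR true = true
[1.2.2.1] true AND false = false
[1.2.2.2.1.2] true → false = false
[1.2.2.2.1] true → false = false
[1.2.2.2] NOT false = true
[1.2.2] false → true (antecedent false ⇒ implication holds) = true
[1.2] true AND true = true
[1] true AND true = true
[2] exactly-one(false, true) = true
[root] true AND true = true
Overall: true → paid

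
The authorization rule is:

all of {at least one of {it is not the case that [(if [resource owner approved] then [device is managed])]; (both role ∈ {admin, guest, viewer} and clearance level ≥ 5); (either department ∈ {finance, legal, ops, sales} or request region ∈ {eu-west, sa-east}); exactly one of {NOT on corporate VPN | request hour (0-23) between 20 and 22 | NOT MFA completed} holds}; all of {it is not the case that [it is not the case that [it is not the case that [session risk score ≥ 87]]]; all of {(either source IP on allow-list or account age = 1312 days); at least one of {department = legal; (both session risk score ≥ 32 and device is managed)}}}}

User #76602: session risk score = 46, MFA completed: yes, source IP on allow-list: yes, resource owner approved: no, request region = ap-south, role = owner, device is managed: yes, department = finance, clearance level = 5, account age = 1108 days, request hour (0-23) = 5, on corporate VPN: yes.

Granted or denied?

Granted

Atomic conditions:
  resource owner approved: no → false
  device is managed: yes → true
  role ∈ {admin, guest, viewer}: owner is not in the set → false
  clearance level ≥ 5: 5 ≥ 5 is true
  department ∈ {finance, legal, ops, sales}: finance is in the set → true
  request region ∈ {eu-west, sa-east}: ap-south is not in the set → false
  NOT on corporate VPN: yes → false
  request hour (0-23) between 20 and 22: 5 in [20, 22] is false
  NOT MFA completed: yes → false
  session risk score ≥ 87: 46 ≥ 87 is false
  source IP on allow-list: yes → true
  account age = 1312 days: 1108 == 1312 is false
  department = legal: finance == legal is false
  session risk score ≥ 32: 46 ≥ 32 is true
Combine:
[1.1.1] false → true (antecedent false ⇒ implication holds) = true
[1.1] NOT true = false
[1.2] false AND true = false
[1.3] true OR false = true
[1.4] exactly-one(false, false, false) = false
[1] false OR false OR true OR false = true
[2.1.1.1] NOT false = true
[2.1.1] NOT true = false
[2.1] NOT false = true
[2.2.1] true OR false = true
[2.2.2.2] true AND true = true
[2.2.2] false OR true = true
[2.2] true AND true = true
[2] true AND true = true
[root] true AND true = true
Overall: true → granted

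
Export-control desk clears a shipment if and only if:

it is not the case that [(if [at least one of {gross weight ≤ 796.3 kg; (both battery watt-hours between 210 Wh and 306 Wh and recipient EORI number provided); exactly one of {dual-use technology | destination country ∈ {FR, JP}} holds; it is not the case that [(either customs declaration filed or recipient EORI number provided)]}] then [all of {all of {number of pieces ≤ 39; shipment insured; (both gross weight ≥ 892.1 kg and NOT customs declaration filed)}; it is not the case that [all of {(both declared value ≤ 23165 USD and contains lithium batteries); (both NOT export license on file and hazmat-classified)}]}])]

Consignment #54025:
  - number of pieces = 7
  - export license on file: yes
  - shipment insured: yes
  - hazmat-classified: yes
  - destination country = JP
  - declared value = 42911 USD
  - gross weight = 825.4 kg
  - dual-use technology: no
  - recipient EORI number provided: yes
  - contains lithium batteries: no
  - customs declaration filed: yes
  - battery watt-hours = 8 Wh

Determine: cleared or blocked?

Atomic conditions:
  gross weight ≤ 796.3 kg: 825.4 ≤ 796.3 is false
  battery watt-hours between 210 Wh and 306 Wh: 8 in [210, 306] is false
  recipient EORI number provided: yes → true
  dual-use technology: no → false
  destination country ∈ {FR, JP}: JP is in the set → true
  customs declaration filed: yes → true
  number of pieces ≤ 39: 7 ≤ 39 is true
  shipment insured: yes → true
  gross weight ≥ 892.1 kg: 825.4 ≥ 892.1 is false
  NOT customs declaration filed: yes → false
  declared value ≤ 23165 USD: 42911 ≤ 23165 is false
  contains lithium batteries: no → false
  NOT export license on file: yes → false
  hazmat-classified: yes → true
Combine:
[1.1.2] false AND true = false
[1.1.3] exactly-one(false, true) = true
[1.1.4.1] true OR true = true
[1.1.4] NOT true = false
[1.1] false OR false OR true OR false = true
[1.2.1.3] false AND false = false
[1.2.1] true AND true AND false = false
[1.2.2.1.1] false AND false = false
[1.2.2.1.2] false AND true = false
[1.2.2.1] false AND false = false
[1.2.2] NOT false = true
[1.2] false AND true = false
[1] true → false = false
[root] NOT false = true
Overall: true → cleared

Cleared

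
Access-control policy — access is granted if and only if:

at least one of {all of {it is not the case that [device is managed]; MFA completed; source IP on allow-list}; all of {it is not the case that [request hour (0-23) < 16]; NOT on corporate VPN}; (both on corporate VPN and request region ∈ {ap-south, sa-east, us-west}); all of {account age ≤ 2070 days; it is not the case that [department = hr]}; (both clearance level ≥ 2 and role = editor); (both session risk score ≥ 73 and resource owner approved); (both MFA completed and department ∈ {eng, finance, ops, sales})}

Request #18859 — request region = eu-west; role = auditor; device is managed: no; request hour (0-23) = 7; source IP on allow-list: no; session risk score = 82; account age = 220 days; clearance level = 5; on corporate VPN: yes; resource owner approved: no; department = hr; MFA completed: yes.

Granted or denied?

Denied

Atomic conditions:
  device is managed: no → false
  MFA completed: yes → true
  source IP on allow-list: no → false
  request hour (0-23) < 16: 7 < 16 is true
  NOT on corporate VPN: yes → false
  on corporate VPN: yes → true
  request region ∈ {ap-south, sa-east, us-west}: eu-west is not in the set → false
  account age ≤ 2070 days: 220 ≤ 2070 is true
  department = hr: hr == hr is true
  clearance level ≥ 2: 5 ≥ 2 is true
  role = editor: auditor == editor is false
  session risk score ≥ 73: 82 ≥ 73 is true
  resource owner approved: no → false
  department ∈ {eng, finance, ops, sales}: hr is not in the set → false
Combine:
[1.1] NOT false = true
[1] true AND true AND false = false
[2.1] NOT true = false
[2] false AND false = false
[3] true AND false = false
[4.2] NOT true = false
[4] true AND false = false
[5] true AND false = false
[6] true AND false = false
[7] true AND false = false
[root] false OR false OR false OR false OR false OR false OR false = false
Overall: false → denied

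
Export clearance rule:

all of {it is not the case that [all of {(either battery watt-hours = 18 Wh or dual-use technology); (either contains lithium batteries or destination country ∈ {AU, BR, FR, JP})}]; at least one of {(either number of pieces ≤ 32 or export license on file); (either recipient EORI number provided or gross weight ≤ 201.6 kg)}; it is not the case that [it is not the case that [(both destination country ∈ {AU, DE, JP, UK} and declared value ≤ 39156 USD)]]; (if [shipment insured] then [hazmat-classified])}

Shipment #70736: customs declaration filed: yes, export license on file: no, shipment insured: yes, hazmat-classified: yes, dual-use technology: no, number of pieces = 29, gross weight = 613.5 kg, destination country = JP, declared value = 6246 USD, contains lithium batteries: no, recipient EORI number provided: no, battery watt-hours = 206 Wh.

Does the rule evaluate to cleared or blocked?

Cleared

Atomic conditions:
  battery watt-hours = 18 Wh: 206 == 18 is false
  dual-use technology: no → false
  contains lithium batteries: no → false
  destination country ∈ {AU, BR, FR, JP}: JP is in the set → true
  number of pieces ≤ 32: 29 ≤ 32 is true
  export license on file: no → false
  recipient EORI number provided: no → false
  gross weight ≤ 201.6 kg: 613.5 ≤ 201.6 is false
  destination country ∈ {AU, DE, JP, UK}: JP is in the set → true
  declared value ≤ 39156 USD: 6246 ≤ 39156 is true
  shipment insured: yes → true
  hazmat-classified: yes → true
Combine:
[1.1.1] false OR false = false
[1.1.2] false OR true = true
[1.1] false AND true = false
[1] NOT false = true
[2.1] true OR false = true
[2.2] false OR false = false
[2] true OR false = true
[3.1.1] true AND true = true
[3.1] NOT true = false
[3] NOT false = true
[4] true → true = true
[root] true AND true AND true AND true = true
Overall: true → cleared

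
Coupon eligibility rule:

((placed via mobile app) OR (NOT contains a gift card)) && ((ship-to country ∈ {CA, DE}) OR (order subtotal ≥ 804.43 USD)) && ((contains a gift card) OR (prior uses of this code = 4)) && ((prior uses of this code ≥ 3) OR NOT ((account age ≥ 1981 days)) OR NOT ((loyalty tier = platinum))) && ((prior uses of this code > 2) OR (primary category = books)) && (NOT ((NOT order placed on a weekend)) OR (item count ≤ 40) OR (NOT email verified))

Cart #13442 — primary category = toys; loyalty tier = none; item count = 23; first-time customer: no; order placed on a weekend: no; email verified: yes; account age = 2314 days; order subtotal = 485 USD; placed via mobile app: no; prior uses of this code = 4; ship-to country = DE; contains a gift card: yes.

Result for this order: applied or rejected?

Rejected

Atomic conditions:
  placed via mobile app: no → false
  NOT contains a gift card: yes → false
  ship-to country ∈ {CA, DE}: DE is in the set → true
  order subtotal ≥ 804.43 USD: 485 ≥ 804.43 is false
  contains a gift card: yes → true
  prior uses of this code = 4: 4 == 4 is true
  prior uses of this code ≥ 3: 4 ≥ 3 is true
  account age ≥ 1981 days: 2314 ≥ 1981 is true
  loyalty tier = platinum: none == platinum is false
  prior uses of this code > 2: 4 > 2 is true
  primary category = books: toys == books is false
  NOT order placed on a weekend: no → true
  item count ≤ 40: 23 ≤ 40 is true
  NOT email verified: yes → false
Combine:
[1] false OR false = false
[2] true OR false = true
[3] true OR true = true
[4.2] NOT true = false
[4.3] NOT false = true
[4] true OR false OR true = true
[5] true OR false = true
[6.1] NOT true = false
[6] false OR true OR false = true
[root] false AND true AND true AND true AND true AND true = false
Overall: false → rejected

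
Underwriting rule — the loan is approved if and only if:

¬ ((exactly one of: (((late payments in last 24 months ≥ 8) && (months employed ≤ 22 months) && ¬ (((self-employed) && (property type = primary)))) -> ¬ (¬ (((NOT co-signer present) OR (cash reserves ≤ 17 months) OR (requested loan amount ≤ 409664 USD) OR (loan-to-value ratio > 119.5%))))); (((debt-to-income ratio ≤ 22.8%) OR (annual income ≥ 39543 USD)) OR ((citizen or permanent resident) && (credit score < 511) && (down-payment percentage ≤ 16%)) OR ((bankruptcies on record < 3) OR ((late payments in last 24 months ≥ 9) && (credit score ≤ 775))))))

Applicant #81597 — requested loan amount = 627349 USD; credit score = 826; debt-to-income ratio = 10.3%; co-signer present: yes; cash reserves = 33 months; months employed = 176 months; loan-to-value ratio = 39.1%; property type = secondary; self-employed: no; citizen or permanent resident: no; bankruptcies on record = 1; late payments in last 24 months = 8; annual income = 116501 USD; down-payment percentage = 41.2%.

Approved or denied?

Atomic conditions:
  late payments in last 24 months ≥ 8: 8 ≥ 8 is true
  months employed ≤ 22 months: 176 ≤ 22 is false
  self-employed: no → false
  property type = primary: secondary == primary is false
  NOT co-signer present: yes → false
  cash reserves ≤ 17 months: 33 ≤ 17 is false
  requested loan amount ≤ 409664 USD: 627349 ≤ 409664 is false
  loan-to-value ratio > 119.5%: 39.1 > 119.5 is false
  debt-to-income ratio ≤ 22.8%: 10.3 ≤ 22.8 is true
  annual income ≥ 39543 USD: 116501 ≥ 39543 is true
  citizen or permanent resident: no → false
  credit score < 511: 826 < 511 is false
  down-payment percentage ≤ 16%: 41.2 ≤ 16 is false
  bankruptcies on record < 3: 1 < 3 is true
  late payments in last 24 months ≥ 9: 8 ≥ 9 is false
  credit score ≤ 775: 826 ≤ 775 is false
Combine:
[1.1.1.3.1] false AND false = false
[1.1.1.3] NOT false = true
[1.1.1] true AND false AND true = false
[1.1.2.1.1] false OR false OR false OR false = false
[1.1.2.1] NOT false = true
[1.1.2] NOT true = false
[1.1] false → false (antecedent false ⇒ implication holds) = true
[1.2.1] true OR true = true
[1.2.2] false AND false AND false = false
[1.2.3.2] false AND false = false
[1.2.3] true OR false = true
[1.2] true OR false OR true = true
[1] exactly-one(true, true) = false
[root] NOT false = true
Overall: true → approved

Approved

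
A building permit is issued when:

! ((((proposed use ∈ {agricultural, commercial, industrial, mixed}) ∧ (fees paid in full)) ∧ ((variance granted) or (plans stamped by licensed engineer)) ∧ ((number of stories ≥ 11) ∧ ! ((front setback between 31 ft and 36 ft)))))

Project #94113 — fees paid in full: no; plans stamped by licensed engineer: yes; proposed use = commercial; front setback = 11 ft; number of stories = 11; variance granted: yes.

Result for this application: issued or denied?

Issued

Atomic conditions:
  proposed use ∈ {agricultural, commercial, industrial, mixed}: commercial is in the set → true
  fees paid in full: no → false
  variance granted: yes → true
  plans stamped by licensed engineer: yes → true
  number of stories ≥ 11: 11 ≥ 11 is true
  front setback between 31 ft and 36 ft: 11 in [31, 36] is false
Combine:
[1.1] true AND false = false
[1.2] true OR true = true
[1.3.2] NOT false = true
[1.3] true AND true = true
[1] false AND true AND true = false
[root] NOT false = true
Overall: true → issued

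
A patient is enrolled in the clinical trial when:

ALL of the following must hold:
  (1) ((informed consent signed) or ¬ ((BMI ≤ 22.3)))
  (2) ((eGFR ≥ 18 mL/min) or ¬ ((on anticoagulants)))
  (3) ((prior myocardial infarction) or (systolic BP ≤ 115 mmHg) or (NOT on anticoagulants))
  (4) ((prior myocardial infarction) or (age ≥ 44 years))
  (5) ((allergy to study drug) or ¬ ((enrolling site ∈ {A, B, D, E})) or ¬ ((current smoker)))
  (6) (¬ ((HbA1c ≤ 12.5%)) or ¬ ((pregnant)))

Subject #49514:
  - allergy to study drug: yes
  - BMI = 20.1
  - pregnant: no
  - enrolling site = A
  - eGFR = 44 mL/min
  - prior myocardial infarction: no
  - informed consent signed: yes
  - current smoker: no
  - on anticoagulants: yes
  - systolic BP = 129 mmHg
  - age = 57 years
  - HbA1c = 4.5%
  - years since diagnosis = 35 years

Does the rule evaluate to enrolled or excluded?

Excluded

Atomic conditions:
  informed consent signed: yes → true
  BMI ≤ 22.3: 20.1 ≤ 22.3 is true
  eGFR ≥ 18 mL/min: 44 ≥ 18 is true
  on anticoagulants: yes → true
  prior myocardial infarction: no → false
  systolic BP ≤ 115 mmHg: 129 ≤ 115 is false
  NOT on anticoagulants: yes → false
  age ≥ 44 years: 57 ≥ 44 is true
  allergy to study drug: yes → true
  enrolling site ∈ {A, B, D, E}: A is in the set → true
  current smoker: no → false
  HbA1c ≤ 12.5%: 4.5 ≤ 12.5 is true
  pregnant: no → false
Combine:
[1.2] NOT true = false
[1] true OR false = true
[2.2] NOT true = false
[2] true OR false = true
[3] false OR false OR false = false
[4] false OR true = true
[5.2] NOT true = false
[5.3] NOT false = true
[5] true OR false OR true = true
[6.1] NOT true = false
[6.2] NOT false = true
[6] false OR true = true
[root] true AND true AND false AND true AND true AND true = false
Overall: false → excluded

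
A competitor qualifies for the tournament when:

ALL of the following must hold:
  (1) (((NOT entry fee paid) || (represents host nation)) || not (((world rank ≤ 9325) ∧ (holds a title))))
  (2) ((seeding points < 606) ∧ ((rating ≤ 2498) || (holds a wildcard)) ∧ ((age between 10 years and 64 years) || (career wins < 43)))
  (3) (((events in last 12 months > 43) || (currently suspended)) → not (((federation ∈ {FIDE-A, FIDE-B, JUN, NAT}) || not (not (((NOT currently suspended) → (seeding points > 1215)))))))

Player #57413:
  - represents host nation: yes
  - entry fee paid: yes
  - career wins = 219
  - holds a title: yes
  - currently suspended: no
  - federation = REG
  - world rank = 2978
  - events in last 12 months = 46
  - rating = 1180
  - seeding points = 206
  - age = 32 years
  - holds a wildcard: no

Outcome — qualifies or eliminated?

Atomic conditions:
  NOT entry fee paid: yes → false
  represents host nation: yes → true
  world rank ≤ 9325: 2978 ≤ 9325 is true
  holds a title: yes → true
  seeding points < 606: 206 < 606 is true
  rating ≤ 2498: 1180 ≤ 2498 is true
  holds a wildcard: no → false
  age between 10 years and 64 years: 32 in [10, 64] is true
  career wins < 43: 219 < 43 is false
  events in last 12 months > 43: 46 > 43 is true
  currently suspended: no → false
  federation ∈ {FIDE-A, FIDE-B, JUN, NAT}: REG is not in the set → false
  NOT currently suspended: no → true
  seeding points > 1215: 206 > 1215 is false
Combine:
[1.1] false OR true = true
[1.2.1] true AND true = true
[1.2] NOT true = false
[1] true OR false = true
[2.2] true OR false = true
[2.3] true OR false = true
[2] true AND true AND true = true
[3.1] true OR false = true
[3.2.1.2.1.1] true → false = false
[3.2.1.2.1] NOT false = true
[3.2.1.2] NOT true = false
[3.2.1] false OR false = false
[3.2] NOT false = true
[3] true → true = true
[root] true AND true AND true = true
Overall: true → qualifies

Qualifies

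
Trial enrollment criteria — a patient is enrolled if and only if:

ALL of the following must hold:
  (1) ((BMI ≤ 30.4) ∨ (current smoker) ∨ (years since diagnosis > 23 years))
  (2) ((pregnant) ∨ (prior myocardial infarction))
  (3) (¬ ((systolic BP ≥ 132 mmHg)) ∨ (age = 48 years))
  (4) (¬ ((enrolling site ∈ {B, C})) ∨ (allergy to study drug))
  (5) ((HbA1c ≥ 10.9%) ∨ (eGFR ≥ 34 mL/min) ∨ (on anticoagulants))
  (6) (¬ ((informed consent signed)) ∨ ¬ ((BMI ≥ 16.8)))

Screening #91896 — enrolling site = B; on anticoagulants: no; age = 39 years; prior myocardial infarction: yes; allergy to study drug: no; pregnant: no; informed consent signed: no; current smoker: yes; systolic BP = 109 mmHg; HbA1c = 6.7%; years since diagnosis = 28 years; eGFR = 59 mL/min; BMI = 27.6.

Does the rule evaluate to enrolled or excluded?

Atomic conditions:
  BMI ≤ 30.4: 27.6 ≤ 30.4 is true
  current smoker: yes → true
  years since diagnosis > 23 years: 28 > 23 is true
  pregnant: no → false
  prior myocardial infarction: yes → true
  systolic BP ≥ 132 mmHg: 109 ≥ 132 is false
  age = 48 years: 39 == 48 is false
  enrolling site ∈ {B, C}: B is in the set → true
  allergy to study drug: no → false
  HbA1c ≥ 10.9%: 6.7 ≥ 10.9 is false
  eGFR ≥ 34 mL/min: 59 ≥ 34 is true
  on anticoagulants: no → false
  informed consent signed: no → false
  BMI ≥ 16.8: 27.6 ≥ 16.8 is true
Combine:
[1] true OR true OR true = true
[2] false OR true = true
[3.1] NOT false = true
[3] true OR false = true
[4.1] NOT true = false
[4] false OR false = false
[5] false OR true OR false = true
[6.1] NOT false = true
[6.2] NOT true = false
[6] true OR false = true
[root] true AND true AND true AND false AND true AND true = false
Overall: false → excluded

Excluded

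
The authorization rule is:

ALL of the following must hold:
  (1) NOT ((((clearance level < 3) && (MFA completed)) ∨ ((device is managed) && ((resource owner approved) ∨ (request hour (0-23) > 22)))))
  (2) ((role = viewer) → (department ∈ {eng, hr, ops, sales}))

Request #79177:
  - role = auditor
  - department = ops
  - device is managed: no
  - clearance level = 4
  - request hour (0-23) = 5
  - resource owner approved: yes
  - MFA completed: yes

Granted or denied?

Atomic conditions:
  clearance level < 3: 4 < 3 is false
  MFA completed: yes → true
  device is managed: no → false
  resource owner approved: yes → true
  request hour (0-23) > 22: 5 > 22 is false
  role = viewer: auditor == viewer is false
  department ∈ {eng, hr, ops, sales}: ops is in the set → true
Combine:
[1.1.1] false AND true = false
[1.1.2.2] true OR false = true
[1.1.2] false AND true = false
[1.1] false OR false = false
[1] NOT false = true
[2] false → true (antecedent false ⇒ implication holds) = true
[root] true AND true = true
Overall: true → granted

Granted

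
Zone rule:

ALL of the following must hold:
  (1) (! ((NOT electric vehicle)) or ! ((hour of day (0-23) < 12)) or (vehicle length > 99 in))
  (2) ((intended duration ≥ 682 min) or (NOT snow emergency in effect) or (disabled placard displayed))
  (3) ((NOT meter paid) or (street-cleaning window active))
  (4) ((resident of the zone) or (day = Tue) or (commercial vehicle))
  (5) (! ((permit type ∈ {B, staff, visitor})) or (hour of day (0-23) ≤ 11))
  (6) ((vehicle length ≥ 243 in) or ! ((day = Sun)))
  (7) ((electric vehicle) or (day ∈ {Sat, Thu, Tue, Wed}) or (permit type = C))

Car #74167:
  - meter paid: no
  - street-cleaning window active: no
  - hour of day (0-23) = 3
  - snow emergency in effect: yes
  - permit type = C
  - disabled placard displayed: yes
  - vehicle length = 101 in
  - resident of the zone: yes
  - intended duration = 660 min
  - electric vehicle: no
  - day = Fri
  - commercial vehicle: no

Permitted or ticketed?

Atomic conditions:
  NOT electric vehicle: no → true
  hour of day (0-23) < 12: 3 < 12 is true
  vehicle length > 99 in: 101 > 99 is true
  intended duration ≥ 682 min: 660 ≥ 682 is false
  NOT snow emergency in effect: yes → false
  disabled placard displayed: yes → true
  NOT meter paid: no → true
  street-cleaning window active: no → false
  resident of the zone: yes → true
  day = Tue: Fri == Tue is false
  commercial vehicle: no → false
  permit type ∈ {B, staff, visitor}: C is not in the set → false
  hour of day (0-23) ≤ 11: 3 ≤ 11 is true
  vehicle length ≥ 243 in: 101 ≥ 243 is false
  day = Sun: Fri == Sun is false
  electric vehicle: no → false
  day ∈ {Sat, Thu, Tue, Wed}: Fri is not in the set → false
  permit type = C: C == C is true
Combine:
[1.1] NOT true = false
[1.2] NOT true = false
[1] false OR false OR true = true
[2] false OR false OR true = true
[3] true OR false = true
[4] true OR false OR false = true
[5.1] NOT false = true
[5] true OR true = true
[6.2] NOT false = true
[6] false OR true = true
[7] false OR false OR true = true
[root] true AND true AND true AND true AND true AND true AND true = true
Overall: true → permitted

Permitted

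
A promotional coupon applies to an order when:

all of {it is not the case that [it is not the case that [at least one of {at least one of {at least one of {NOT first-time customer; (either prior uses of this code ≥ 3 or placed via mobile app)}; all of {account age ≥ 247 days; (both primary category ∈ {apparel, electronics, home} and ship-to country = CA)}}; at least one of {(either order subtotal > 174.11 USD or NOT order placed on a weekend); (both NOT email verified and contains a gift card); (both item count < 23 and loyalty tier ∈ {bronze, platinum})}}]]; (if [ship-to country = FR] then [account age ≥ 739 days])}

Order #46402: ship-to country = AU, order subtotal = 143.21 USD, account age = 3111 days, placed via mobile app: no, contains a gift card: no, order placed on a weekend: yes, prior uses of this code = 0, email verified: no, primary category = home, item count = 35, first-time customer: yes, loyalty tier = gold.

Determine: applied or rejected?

Atomic conditions:
  NOT first-time customer: yes → false
  prior uses of this code ≥ 3: 0 ≥ 3 is false
  placed via mobile app: no → false
  account age ≥ 247 days: 3111 ≥ 247 is true
  primary category ∈ {apparel, electronics, home}: home is in the set → true
  ship-to country = CA: AU == CA is false
  order subtotal > 174.11 USD: 143.21 > 174.11 is false
  NOT order placed on a weekend: yes → false
  NOT email verified: no → true
  contains a gift card: no → false
  item count < 23: 35 < 23 is false
  loyalty tier ∈ {bronze, platinum}: gold is not in the set → false
  ship-to country = FR: AU == FR is false
  account age ≥ 739 days: 3111 ≥ 739 is true
Combine:
[1.1.1.1.1.2] false OR false = false
[1.1.1.1.1] false OR false = false
[1.1.1.1.2.2] true AND false = false
[1.1.1.1.2] true AND false = false
[1.1.1.1] false OR false = false
[1.1.1.2.1] false OR false = false
[1.1.1.2.2] true AND false = false
[1.1.1.2.3] false AND false = false
[1.1.1.2] false OR false OR false = false
[1.1.1] false OR false = false
[1.1] NOT false = true
[1] NOT true = false
[2] false → true (antecedent false ⇒ implication holds) = true
[root] false AND true = false
Overall: false → rejected

Rejected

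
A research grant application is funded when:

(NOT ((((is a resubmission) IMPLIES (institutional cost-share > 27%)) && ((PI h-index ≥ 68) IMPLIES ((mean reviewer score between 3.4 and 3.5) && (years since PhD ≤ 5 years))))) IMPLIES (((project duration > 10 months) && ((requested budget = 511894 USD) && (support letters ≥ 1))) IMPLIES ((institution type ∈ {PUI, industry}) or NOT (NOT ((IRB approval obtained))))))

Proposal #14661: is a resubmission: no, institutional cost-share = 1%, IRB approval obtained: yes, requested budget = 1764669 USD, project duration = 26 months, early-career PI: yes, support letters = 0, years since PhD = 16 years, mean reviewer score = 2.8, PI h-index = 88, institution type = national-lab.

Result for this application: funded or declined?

Atomic conditions:
  is a resubmission: no → false
  institutional cost-share > 27%: 1 > 27 is false
  PI h-index ≥ 68: 88 ≥ 68 is true
  mean reviewer score between 3.4 and 3.5: 2.8 in [3.4, 3.5] is false
  years since PhD ≤ 5 years: 16 ≤ 5 is false
  project duration > 10 months: 26 > 10 is true
  requested budget = 511894 USD: 1764669 == 511894 is false
  support letters ≥ 1: 0 ≥ 1 is false
  institution type ∈ {PUI, industry}: national-lab is not in the set → false
  IRB approval obtained: yes → true
Combine:
[1.1.1] false → false (antecedent false ⇒ implication holds) = true
[1.1.2.2] false AND false = false
[1.1.2] true → false = false
[1.1] true AND false = false
[1] NOT false = true
[2.1.2] false AND false = false
[2.1] true AND false = false
[2.2.2.1] NOT true = false
[2.2.2] NOT false = true
[2.2] false OR true = true
[2] false → true (antecedent false ⇒ implication holds) = true
[root] true → true = true
Overall: true → funded

Funded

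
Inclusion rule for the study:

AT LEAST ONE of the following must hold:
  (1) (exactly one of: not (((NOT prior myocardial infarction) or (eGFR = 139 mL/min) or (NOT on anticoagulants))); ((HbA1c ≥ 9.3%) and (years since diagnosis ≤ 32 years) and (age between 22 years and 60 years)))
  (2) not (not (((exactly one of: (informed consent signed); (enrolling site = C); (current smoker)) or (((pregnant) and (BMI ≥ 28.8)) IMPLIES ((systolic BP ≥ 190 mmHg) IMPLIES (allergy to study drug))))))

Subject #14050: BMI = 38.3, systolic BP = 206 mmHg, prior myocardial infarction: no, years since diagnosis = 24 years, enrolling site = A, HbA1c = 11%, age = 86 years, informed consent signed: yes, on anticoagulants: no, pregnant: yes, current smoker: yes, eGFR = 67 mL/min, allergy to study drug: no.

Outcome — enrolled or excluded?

Atomic conditions:
  NOT prior myocardial infarction: no → true
  eGFR = 139 mL/min: 67 == 139 is false
  NOT on anticoagulants: no → true
  HbA1c ≥ 9.3%: 11 ≥ 9.3 is true
  years since diagnosis ≤ 32 years: 24 ≤ 32 is true
  age between 22 years and 60 years: 86 in [22, 60] is false
  informed consent signed: yes → true
  enrolling site = C: A == C is false
  current smoker: yes → true
  pregnant: yes → true
  BMI ≥ 28.8: 38.3 ≥ 28.8 is true
  systolic BP ≥ 190 mmHg: 206 ≥ 190 is true
  allergy to study drug: no → false
Combine:
[1.1.1] true OR false OR true = true
[1.1] NOT true = false
[1.2] true AND true AND false = false
[1] exactly-one(false, false) = false
[2.1.1.1] exactly-one(true, false, true) = false
[2.1.1.2.1] true AND true = true
[2.1.1.2.2] true → false = false
[2.1.1.2] true → false = false
[2.1.1] false OR false = false
[2.1] NOT false = true
[2] NOT true = false
[root] false OR false = false
Overall: false → excluded

Excluded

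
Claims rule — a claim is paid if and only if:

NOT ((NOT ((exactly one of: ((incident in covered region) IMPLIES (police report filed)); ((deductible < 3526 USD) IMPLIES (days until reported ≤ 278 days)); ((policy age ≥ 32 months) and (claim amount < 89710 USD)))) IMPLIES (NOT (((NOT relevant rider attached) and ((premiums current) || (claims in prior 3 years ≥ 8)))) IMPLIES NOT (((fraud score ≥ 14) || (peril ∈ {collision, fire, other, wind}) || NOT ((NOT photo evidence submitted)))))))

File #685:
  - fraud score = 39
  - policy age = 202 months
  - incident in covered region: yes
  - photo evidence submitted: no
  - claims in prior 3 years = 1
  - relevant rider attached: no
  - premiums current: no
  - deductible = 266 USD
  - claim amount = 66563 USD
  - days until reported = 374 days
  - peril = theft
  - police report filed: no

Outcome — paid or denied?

Atomic conditions:
  incident in covered region: yes → true
  police report filed: no → false
  deductible < 3526 USD: 266 < 3526 is true
  days until reported ≤ 278 days: 374 ≤ 278 is false
  policy age ≥ 32 months: 202 ≥ 32 is true
  claim amount < 89710 USD: 66563 < 89710 is true
  NOT relevant rider attached: no → true
  premiums current: no → false
  claims in prior 3 years ≥ 8: 1 ≥ 8 is false
  fraud score ≥ 14: 39 ≥ 14 is true
  peril ∈ {collision, fire, other, wind}: theft is not in the set → false
  NOT photo evidence submitted: no → true
Combine:
[1.1.1.1] true → false = false
[1.1.1.2] true → false = false
[1.1.1.3] true AND true = true
[1.1.1] exactly-one(false, false, true) = true
[1.1] NOT true = false
[1.2.1.1.2] false OR false = false
[1.2.1.1] true AND false = false
[1.2.1] NOT false = true
[1.2.2.1.3] NOT true = false
[1.2.2.1] true OR false OR false = true
[1.2.2] NOT true = false
[1.2] true → false = false
[1] false → false (antecedent false ⇒ implication holds) = true
[root] NOT true = false
Overall: false → denied

Denied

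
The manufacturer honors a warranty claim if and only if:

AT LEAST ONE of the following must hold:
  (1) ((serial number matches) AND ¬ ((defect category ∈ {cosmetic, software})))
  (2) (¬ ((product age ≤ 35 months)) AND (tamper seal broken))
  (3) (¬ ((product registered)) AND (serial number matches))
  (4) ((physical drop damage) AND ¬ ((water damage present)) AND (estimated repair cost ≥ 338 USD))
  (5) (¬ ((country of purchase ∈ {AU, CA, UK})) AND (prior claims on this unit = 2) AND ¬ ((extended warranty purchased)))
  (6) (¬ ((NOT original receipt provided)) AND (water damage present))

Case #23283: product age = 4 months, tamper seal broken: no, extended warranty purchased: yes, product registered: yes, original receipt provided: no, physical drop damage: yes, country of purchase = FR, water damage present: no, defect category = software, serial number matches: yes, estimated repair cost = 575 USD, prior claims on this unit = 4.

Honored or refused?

Atomic conditions:
  serial number matches: yes → true
  defect category ∈ {cosmetic, software}: software is in the set → true
  product age ≤ 35 months: 4 ≤ 35 is true
  tamper seal broken: no → false
  product registered: yes → true
  physical drop damage: yes → true
  water damage present: no → false
  estimated repair cost ≥ 338 USD: 575 ≥ 338 is true
  country of purchase ∈ {AU, CA, UK}: FR is not in the set → false
  prior claims on this unit = 2: 4 == 2 is false
  extended warranty purchased: yes → true
  NOT original receipt provided: no → true
Combine:
[1.2] NOT true = false
[1] true AND false = false
[2.1] NOT true = false
[2] false AND false = false
[3.1] NOT true = false
[3] false AND true = false
[4.2] NOT false = true
[4] true AND true AND true = true
[5.1] NOT false = true
[5.3] NOT true = false
[5] true AND false AND false = false
[6.1] NOT true = false
[6] false AND false = false
[root] false OR false OR false OR true OR false OR false = true
Overall: true → honored

Honored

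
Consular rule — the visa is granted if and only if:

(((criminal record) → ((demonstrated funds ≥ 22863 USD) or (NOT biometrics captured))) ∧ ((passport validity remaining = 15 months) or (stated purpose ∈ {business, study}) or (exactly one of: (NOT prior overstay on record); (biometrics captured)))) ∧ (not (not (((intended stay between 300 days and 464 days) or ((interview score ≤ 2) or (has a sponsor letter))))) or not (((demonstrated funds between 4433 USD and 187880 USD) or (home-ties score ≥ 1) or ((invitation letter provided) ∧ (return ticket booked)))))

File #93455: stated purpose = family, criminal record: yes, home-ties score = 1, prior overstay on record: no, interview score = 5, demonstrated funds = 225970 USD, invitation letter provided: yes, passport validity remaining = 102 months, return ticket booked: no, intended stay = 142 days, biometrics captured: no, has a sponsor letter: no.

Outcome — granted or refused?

Atomic conditions:
  criminal record: yes → true
  demonstrated funds ≥ 22863 USD: 225970 ≥ 22863 is true
  NOT biometrics captured: no → true
  passport validity remaining = 15 months: 102 == 15 is false
  stated purpose ∈ {business, study}: family is not in the set → false
  NOT prior overstay on record: no → true
  biometrics captured: no → false
  intended stay between 300 days and 464 days: 142 in [300, 464] is false
  interview score ≤ 2: 5 ≤ 2 is false
  has a sponsor letter: no → false
  demonstrated funds between 4433 USD and 187880 USD: 225970 in [4433, 187880] is false
  home-ties score ≥ 1: 1 ≥ 1 is true
  invitation letter provided: yes → true
  return ticket booked: no → false
Combine:
[1.1.2] true OR true = true
[1.1] true → true = true
[1.2.3] exactly-one(true, false) = true
[1.2] false OR false OR true = true
[1] true AND true = true
[2.1.1.1.2] false OR false = false
[2.1.1.1] false OR false = false
[2.1.1] NOT false = true
[2.1] NOT true = false
[2.2.1.3] true AND false = false
[2.2.1] false OR true OR false = true
[2.2] NOT true = false
[2] false OR false = false
[root] true AND false = false
Overall: false → refused

Refused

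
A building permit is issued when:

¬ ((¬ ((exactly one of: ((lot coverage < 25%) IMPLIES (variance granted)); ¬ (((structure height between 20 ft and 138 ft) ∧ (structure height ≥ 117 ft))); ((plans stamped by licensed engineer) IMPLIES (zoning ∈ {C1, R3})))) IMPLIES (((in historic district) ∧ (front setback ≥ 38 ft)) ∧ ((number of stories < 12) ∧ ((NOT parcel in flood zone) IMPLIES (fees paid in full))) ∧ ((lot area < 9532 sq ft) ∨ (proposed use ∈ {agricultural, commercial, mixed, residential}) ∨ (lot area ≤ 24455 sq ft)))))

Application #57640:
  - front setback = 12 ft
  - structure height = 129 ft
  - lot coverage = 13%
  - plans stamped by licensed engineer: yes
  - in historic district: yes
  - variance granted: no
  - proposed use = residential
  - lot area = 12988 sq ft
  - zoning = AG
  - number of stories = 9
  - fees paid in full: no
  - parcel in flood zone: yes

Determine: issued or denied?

Issued

Atomic conditions:
  lot coverage < 25%: 13 < 25 is true
  variance granted: no → false
  structure height between 20 ft and 138 ft: 129 in [20, 138] is true
  structure height ≥ 117 ft: 129 ≥ 117 is true
  plans stamped by licensed engineer: yes → true
  zoning ∈ {C1, R3}: AG is not in the set → false
  in historic district: yes → true
  front setback ≥ 38 ft: 12 ≥ 38 is false
  number of stories < 12: 9 < 12 is true
  NOT parcel in flood zone: yes → false
  fees paid in full: no → false
  lot area < 9532 sq ft: 12988 < 9532 is false
  proposed use ∈ {agricultural, commercial, mixed, residential}: residential is in the set → true
  lot area ≤ 24455 sq ft: 12988 ≤ 24455 is true
Combine:
[1.1.1.1] true → false = false
[1.1.1.2.1] true AND true = true
[1.1.1.2] NOT true = false
[1.1.1.3] true → false = false
[1.1.1] exactly-one(false, false, false) = false
[1.1] NOT false = true
[1.2.1] true AND false = false
[1.2.2.2] false → false (antecedent false ⇒ implication holds) = true
[1.2.2] true AND true = true
[1.2.3] false OR true OR true = true
[1.2] false AND true AND true = false
[1] true → false = false
[root] NOT false = true
Overall: true → issued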